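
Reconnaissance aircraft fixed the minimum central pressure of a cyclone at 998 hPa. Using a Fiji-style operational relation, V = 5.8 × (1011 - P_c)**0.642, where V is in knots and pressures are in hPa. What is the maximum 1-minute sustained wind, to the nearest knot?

30 kt

ΔP = 1011 − 998 = 13 hPa.
13^0.642 ≈ 5.190.
V ≈ 5.8 × 5.190 ≈ 30.1 kt.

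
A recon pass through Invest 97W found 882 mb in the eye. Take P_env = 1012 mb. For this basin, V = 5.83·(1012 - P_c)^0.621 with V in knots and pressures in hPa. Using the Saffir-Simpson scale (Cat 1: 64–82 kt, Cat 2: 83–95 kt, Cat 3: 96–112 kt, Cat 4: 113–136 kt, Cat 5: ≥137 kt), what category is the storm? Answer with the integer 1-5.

4

ΔP = 1012 − 882 = 130 mb.
V ≈ 5.83 × 130^0.621 = 5.83 × 20.55 ≈ 120 kt.
120 kt falls in the Category 4 band.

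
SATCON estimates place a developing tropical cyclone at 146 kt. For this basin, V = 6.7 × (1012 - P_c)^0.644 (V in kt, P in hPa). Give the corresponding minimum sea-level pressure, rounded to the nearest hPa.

892 hPa

ΔP = (V / 6.7)^(1/0.644) = (146/6.7)^1.553.
146/6.7 = 21.791; 21.791^1.553 ≈ 119.69 hPa.
P_c = 1012 − 119.69 = 892.31 ≈ 892 hPa.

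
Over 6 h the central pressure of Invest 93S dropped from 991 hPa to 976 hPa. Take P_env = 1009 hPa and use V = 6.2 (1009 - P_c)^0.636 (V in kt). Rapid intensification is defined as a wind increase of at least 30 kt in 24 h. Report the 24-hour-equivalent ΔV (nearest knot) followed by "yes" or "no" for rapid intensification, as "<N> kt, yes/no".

73 kt, yes

V₁: ΔP = 18, V ≈ 6.2 × 18^0.636 ≈ 38.97 kt.
V₂: ΔP = 33, V ≈ 6.2 × 33^0.636 ≈ 57.30 kt.
ΔV over 6 h = 18.33 kt → 24 h equivalent = 18.33 × 24/6 ≈ 73.32 kt.
73 kt ≥ 30 kt ⇒ rapid intensification.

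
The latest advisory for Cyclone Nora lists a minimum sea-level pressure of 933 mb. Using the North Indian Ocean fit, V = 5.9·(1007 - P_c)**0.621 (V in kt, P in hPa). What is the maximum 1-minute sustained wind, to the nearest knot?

ΔP = 1007 − 933 = 74 mb.
74^0.621 ≈ 14.481.
V ≈ 5.9 × 14.481 ≈ 85.4 kt.

85 kt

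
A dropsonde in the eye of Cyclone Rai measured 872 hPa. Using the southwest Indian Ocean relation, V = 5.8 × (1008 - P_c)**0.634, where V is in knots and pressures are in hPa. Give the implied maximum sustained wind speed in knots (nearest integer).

ΔP = 1008 − 872 = 136 hPa.
136^0.634 ≈ 22.525.
V ≈ 5.8 × 22.525 ≈ 130.6 kt.

131 kt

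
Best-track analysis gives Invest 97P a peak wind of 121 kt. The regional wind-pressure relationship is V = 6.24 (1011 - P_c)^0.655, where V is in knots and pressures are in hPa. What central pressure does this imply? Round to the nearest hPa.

ΔP = (V / 6.24)^(1/0.655) = (121/6.24)^1.527.
121/6.24 = 19.391; 19.391^1.527 ≈ 92.43 hPa.
P_c = 1011 − 92.43 = 918.57 ≈ 919 hPa.

919 hPa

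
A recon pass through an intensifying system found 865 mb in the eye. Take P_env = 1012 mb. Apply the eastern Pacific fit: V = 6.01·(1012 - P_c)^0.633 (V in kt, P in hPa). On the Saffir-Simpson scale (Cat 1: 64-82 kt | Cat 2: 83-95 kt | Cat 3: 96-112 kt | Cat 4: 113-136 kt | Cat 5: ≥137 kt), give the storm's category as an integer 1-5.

ΔP = 1012 − 865 = 147 mb.
V ≈ 6.01 × 147^0.633 = 6.01 × 23.55 ≈ 142 kt.
142 kt falls in the Category 5 band.

5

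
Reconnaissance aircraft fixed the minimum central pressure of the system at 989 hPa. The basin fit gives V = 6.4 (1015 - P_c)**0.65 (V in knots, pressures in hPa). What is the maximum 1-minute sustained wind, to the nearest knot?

53 kt

ΔP = 1015 − 989 = 26 hPa.
26^0.65 ≈ 8.313.
V ≈ 6.4 × 8.313 ≈ 53.2 kt.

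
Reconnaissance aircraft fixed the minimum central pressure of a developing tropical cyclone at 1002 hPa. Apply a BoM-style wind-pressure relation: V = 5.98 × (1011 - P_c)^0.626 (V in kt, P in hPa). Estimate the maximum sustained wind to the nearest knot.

ΔP = 1011 − 1002 = 9 hPa.
9^0.626 ≈ 3.957.
V ≈ 5.98 × 3.957 ≈ 23.7 kt.

24 kt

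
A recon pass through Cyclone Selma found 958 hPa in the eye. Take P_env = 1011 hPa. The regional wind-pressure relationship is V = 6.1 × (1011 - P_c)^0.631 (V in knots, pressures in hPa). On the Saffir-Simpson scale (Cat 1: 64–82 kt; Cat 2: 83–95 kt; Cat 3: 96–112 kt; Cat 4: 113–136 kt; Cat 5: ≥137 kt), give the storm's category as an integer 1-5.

1

ΔP = 1011 − 958 = 53 hPa.
V ≈ 6.1 × 53^0.631 = 6.1 × 12.25 ≈ 75 kt.
75 kt falls in the Category 1 band.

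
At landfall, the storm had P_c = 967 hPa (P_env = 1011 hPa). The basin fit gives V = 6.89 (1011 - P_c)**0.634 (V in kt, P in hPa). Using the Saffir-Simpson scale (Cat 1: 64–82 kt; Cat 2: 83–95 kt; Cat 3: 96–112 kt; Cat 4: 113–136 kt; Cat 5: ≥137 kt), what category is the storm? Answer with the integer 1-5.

ΔP = 1011 − 967 = 44 hPa.
V ≈ 6.89 × 44^0.634 = 6.89 × 11.01 ≈ 76 kt.
76 kt falls in the Category 1 band.

1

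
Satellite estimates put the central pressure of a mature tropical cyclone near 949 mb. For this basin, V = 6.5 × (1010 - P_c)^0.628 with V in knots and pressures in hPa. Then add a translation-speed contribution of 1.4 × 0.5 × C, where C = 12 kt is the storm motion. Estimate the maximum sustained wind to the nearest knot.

ΔP = 1010 − 949 = 61 mb.
61^0.628 ≈ 13.219.
V ≈ 6.5 × 13.219 ≈ 85.9 kt.
Translation term: 1.4 × 0.5 × 12 = 8.4 kt.
Corrected V ≈ 94.3 kt → 94 kt.

94 kt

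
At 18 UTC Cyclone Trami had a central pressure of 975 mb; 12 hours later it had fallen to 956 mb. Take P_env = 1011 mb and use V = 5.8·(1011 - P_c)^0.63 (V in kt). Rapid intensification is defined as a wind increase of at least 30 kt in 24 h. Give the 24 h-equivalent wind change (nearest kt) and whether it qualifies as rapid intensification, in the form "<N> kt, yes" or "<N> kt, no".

V₁: ΔP = 36, V ≈ 5.8 × 36^0.63 ≈ 55.45 kt.
V₂: ΔP = 55, V ≈ 5.8 × 55^0.63 ≈ 72.42 kt.
ΔV over 12 h = 16.97 kt → 24 h equivalent = 16.97 × 24/12 ≈ 33.94 kt.
34 kt ≥ 30 kt ⇒ rapid intensification.

34 kt, yes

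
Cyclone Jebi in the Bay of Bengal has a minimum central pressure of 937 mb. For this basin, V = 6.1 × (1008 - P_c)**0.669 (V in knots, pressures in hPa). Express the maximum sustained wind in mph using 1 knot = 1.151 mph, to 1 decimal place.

121.6 mph

ΔP = 1008 − 937 = 71 mb.
V ≈ 6.1 × 71^0.669 = 6.1 × 17.318 ≈ 105.638 kt.
105.638 × 1.151 ≈ 121.59 mph → 121.6 mph.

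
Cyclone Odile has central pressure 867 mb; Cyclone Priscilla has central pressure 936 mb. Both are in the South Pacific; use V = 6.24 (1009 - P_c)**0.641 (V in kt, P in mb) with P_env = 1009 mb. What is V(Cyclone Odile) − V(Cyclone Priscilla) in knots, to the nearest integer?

Cyclone Odile: ΔP = 142; V ≈ 6.24 × 142^0.641 ≈ 149.56 kt.
Cyclone Priscilla: ΔP = 73; V ≈ 6.24 × 73^0.641 ≈ 97.63 kt.
Difference ≈ 149.56 − 97.63 = 51.93 → 52 kt.

52 kt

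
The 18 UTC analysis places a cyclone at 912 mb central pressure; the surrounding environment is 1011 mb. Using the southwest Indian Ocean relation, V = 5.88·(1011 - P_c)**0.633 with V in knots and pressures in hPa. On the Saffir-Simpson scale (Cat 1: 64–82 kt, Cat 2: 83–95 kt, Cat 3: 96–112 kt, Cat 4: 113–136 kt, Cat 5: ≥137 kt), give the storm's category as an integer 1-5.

3

ΔP = 1011 − 912 = 99 mb.
V ≈ 5.88 × 99^0.633 = 5.88 × 18.33 ≈ 108 kt.
108 kt falls in the Category 3 band.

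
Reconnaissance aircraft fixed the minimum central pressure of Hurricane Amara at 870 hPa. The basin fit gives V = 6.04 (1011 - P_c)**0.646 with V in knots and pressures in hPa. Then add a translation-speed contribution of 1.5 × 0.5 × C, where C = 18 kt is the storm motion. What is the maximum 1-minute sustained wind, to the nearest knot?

ΔP = 1011 − 870 = 141 hPa.
141^0.646 ≈ 24.457.
V ≈ 6.04 × 24.457 ≈ 147.7 kt.
Translation term: 1.5 × 0.5 × 18 = 13.5 kt.
Corrected V ≈ 161.2 kt → 161 kt.

161 kt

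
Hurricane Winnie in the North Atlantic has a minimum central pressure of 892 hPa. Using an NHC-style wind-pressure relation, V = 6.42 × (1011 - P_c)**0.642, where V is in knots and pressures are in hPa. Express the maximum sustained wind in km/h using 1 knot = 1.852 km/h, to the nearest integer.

ΔP = 1011 − 892 = 119 hPa.
V ≈ 6.42 × 119^0.642 = 6.42 × 21.503 ≈ 138.050 kt.
138.050 × 1.852 ≈ 255.67 km/h → 256 km/h.

256 km/h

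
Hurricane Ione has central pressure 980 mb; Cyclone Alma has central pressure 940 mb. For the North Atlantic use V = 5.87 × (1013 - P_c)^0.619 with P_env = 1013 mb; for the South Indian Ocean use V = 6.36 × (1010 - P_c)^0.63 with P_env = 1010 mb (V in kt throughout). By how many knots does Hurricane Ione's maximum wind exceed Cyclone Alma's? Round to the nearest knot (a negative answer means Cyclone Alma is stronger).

-41 kt

Hurricane Ione: ΔP = 33; V ≈ 5.87 × 33^0.619 ≈ 51.12 kt.
Cyclone Alma: ΔP = 70; V ≈ 6.36 × 70^0.63 ≈ 92.44 kt.
Difference ≈ 51.12 − 92.44 = -41.32 → -41 kt.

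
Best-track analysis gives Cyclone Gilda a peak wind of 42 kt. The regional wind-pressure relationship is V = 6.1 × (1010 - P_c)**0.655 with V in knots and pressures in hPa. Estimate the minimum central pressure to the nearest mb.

ΔP = (V / 6.1)^(1/0.655) = (42/6.1)^1.527.
42/6.1 = 6.885; 6.885^1.527 ≈ 19.02 mb.
P_c = 1010 − 19.02 = 990.98 ≈ 991 mb.

991 mb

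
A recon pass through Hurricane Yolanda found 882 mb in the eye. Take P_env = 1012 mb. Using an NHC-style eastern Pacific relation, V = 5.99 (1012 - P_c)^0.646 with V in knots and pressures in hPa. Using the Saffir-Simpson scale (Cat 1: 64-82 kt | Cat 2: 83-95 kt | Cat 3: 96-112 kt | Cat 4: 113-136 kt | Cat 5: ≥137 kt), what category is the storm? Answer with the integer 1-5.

ΔP = 1012 − 882 = 130 mb.
V ≈ 5.99 × 130^0.646 = 5.99 × 23.21 ≈ 139 kt.
139 kt falls in the Category 5 band.

5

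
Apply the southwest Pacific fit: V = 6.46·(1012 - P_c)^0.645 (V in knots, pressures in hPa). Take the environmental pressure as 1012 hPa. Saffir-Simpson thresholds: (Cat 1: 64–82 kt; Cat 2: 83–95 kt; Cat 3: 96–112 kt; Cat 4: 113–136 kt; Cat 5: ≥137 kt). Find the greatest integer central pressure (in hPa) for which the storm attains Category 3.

946 hPa

Category 3 begins at V = 96 kt.
Required ΔP = (96/6.46)^(1/0.645) = 14.861^1.550 ≈ 65.63 hPa.
P_c ≤ 1012 − 65.63 = 946.37, so the highest integer P_c is 946 hPa.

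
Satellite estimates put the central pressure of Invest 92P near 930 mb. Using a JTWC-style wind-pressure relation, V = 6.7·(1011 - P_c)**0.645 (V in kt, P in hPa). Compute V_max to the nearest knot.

114 kt

ΔP = 1011 − 930 = 81 mb.
81^0.645 ≈ 17.021.
V ≈ 6.7 × 17.021 ≈ 114.0 kt.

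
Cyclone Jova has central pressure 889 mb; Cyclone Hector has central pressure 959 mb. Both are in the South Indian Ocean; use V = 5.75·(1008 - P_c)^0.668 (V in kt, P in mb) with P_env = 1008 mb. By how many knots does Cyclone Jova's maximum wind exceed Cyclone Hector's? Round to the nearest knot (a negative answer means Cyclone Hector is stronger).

Cyclone Jova: ΔP = 119; V ≈ 5.75 × 119^0.668 ≈ 140.00 kt.
Cyclone Hector: ΔP = 49; V ≈ 5.75 × 49^0.668 ≈ 77.40 kt.
Difference ≈ 140.00 − 77.40 = 62.60 → 63 kt.

63 kt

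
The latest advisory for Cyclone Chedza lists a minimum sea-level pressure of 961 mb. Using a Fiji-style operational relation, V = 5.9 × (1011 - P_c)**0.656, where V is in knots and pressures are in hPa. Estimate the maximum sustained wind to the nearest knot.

ΔP = 1011 − 961 = 50 mb.
50^0.656 ≈ 13.017.
V ≈ 5.9 × 13.017 ≈ 76.8 kt.

77 kt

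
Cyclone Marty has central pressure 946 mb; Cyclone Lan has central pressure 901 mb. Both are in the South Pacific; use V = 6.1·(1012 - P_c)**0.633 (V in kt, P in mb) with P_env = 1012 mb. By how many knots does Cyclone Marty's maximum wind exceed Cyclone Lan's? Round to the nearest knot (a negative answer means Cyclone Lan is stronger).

Cyclone Marty: ΔP = 66; V ≈ 6.1 × 66^0.633 ≈ 86.52 kt.
Cyclone Lan: ΔP = 111; V ≈ 6.1 × 111^0.633 ≈ 120.23 kt.
Difference ≈ 86.52 − 120.23 = -33.71 → -34 kt.

-34 kt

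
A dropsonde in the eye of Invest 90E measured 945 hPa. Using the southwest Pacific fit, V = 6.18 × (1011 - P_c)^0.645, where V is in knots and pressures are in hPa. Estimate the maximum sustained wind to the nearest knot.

ΔP = 1011 − 945 = 66 hPa.
66^0.645 ≈ 14.914.
V ≈ 6.18 × 14.914 ≈ 92.2 kt.

92 kt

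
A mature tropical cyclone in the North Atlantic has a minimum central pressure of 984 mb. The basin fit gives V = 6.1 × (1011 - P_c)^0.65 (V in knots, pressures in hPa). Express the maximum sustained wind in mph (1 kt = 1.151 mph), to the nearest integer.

60 mph

ΔP = 1011 − 984 = 27 mb.
V ≈ 6.1 × 27^0.65 = 6.1 × 8.519 ≈ 51.966 kt.
51.966 × 1.151 ≈ 59.81 mph → 60 mph.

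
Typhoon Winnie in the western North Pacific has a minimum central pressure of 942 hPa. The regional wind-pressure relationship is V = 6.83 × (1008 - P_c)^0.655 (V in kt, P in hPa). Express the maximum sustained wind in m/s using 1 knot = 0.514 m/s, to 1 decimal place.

ΔP = 1008 − 942 = 66 hPa.
V ≈ 6.83 × 66^0.655 = 6.83 × 15.553 ≈ 106.224 kt.
106.224 × 0.514 ≈ 54.60 m/s → 54.6 m/s.

54.6 m/s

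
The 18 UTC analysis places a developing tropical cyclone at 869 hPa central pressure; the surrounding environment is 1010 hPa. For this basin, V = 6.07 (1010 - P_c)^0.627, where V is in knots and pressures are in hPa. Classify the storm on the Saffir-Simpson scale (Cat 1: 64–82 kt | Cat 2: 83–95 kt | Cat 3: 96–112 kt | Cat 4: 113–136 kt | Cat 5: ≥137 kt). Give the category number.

ΔP = 1010 − 869 = 141 hPa.
V ≈ 6.07 × 141^0.627 = 6.07 × 22.26 ≈ 135 kt.
135 kt falls in the Category 4 band.

4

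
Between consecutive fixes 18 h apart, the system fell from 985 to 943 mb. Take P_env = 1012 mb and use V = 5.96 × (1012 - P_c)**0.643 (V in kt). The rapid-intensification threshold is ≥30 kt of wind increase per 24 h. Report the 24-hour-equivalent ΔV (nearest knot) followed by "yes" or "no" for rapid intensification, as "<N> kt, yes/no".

55 kt, yes

V₁: ΔP = 27, V ≈ 5.96 × 27^0.643 ≈ 49.62 kt.
V₂: ΔP = 69, V ≈ 5.96 × 69^0.643 ≈ 90.70 kt.
ΔV over 18 h = 41.08 kt → 24 h equivalent = 41.08 × 24/18 ≈ 54.77 kt.
55 kt ≥ 30 kt ⇒ rapid intensification.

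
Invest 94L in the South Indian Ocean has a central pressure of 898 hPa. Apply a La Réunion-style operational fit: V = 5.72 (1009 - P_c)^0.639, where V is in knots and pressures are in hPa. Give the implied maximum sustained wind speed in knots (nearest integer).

ΔP = 1009 − 898 = 111 hPa.
111^0.639 ≈ 20.275.
V ≈ 5.72 × 20.275 ≈ 116.0 kt.

116 kt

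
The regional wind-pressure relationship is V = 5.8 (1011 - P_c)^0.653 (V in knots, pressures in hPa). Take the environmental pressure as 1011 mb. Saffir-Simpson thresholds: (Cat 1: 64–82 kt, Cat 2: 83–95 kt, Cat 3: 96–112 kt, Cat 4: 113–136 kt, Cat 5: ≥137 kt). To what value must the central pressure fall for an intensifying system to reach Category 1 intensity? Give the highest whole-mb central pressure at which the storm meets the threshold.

Category 1 begins at V = 64 kt.
Required ΔP = (64/5.8)^(1/0.653) = 11.034^1.531 ≈ 39.52 mb.
P_c ≤ 1011 − 39.52 = 971.48, so the highest integer P_c is 971 mb.

971 mb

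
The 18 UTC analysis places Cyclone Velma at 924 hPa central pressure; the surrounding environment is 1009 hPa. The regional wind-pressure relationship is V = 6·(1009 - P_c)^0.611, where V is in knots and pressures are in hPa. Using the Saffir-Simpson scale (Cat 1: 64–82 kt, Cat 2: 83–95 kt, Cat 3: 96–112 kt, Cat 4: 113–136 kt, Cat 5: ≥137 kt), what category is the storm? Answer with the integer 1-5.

2

ΔP = 1009 − 924 = 85 hPa.
V ≈ 6 × 85^0.611 = 6 × 15.10 ≈ 91 kt.
91 kt falls in the Category 2 band.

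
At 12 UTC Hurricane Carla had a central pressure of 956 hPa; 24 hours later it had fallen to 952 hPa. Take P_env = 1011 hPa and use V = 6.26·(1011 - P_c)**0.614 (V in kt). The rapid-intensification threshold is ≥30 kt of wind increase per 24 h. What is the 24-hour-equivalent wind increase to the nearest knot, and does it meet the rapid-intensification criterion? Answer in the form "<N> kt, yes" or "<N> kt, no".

3 kt, no

V₁: ΔP = 55, V ≈ 6.26 × 55^0.614 ≈ 73.31 kt.
V₂: ΔP = 59, V ≈ 6.26 × 59^0.614 ≈ 76.54 kt.
ΔV over 24 h = 3.23 kt → 24 h equivalent = 3.23 × 24/24 ≈ 3.23 kt.
3 kt < 30 kt ⇒ not rapid intensification.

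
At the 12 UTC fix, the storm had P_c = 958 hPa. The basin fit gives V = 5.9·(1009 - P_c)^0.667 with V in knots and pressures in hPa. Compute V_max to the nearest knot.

81 kt

ΔP = 1009 − 958 = 51 hPa.
51^0.667 ≈ 13.770.
V ≈ 5.9 × 13.770 ≈ 81.2 kt.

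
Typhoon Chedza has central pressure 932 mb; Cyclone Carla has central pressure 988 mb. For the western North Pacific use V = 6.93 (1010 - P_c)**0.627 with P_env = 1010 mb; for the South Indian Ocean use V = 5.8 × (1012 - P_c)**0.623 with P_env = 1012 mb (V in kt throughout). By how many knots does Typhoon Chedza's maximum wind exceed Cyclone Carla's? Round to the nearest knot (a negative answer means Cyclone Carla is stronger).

64 kt

Typhoon Chedza: ΔP = 78; V ≈ 6.93 × 78^0.627 ≈ 106.43 kt.
Cyclone Carla: ΔP = 24; V ≈ 5.8 × 24^0.623 ≈ 42.00 kt.
Difference ≈ 106.43 − 42.00 = 64.43 → 64 kt.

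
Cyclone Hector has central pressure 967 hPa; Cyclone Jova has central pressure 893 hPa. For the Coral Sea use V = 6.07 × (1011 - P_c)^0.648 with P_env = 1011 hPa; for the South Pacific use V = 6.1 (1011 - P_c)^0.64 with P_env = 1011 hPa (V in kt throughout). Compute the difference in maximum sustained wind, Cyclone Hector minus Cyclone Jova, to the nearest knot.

-59 kt

Cyclone Hector: ΔP = 44; V ≈ 6.07 × 44^0.648 ≈ 70.49 kt.
Cyclone Jova: ΔP = 118; V ≈ 6.1 × 118^0.64 ≈ 129.22 kt.
Difference ≈ 70.49 − 129.22 = -58.73 → -59 kt.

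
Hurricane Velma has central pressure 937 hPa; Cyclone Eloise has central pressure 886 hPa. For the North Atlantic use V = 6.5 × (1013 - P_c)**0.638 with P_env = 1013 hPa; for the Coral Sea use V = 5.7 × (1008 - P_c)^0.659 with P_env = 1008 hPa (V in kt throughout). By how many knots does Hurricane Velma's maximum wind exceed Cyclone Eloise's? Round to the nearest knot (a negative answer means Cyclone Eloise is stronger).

Hurricane Velma: ΔP = 76; V ≈ 6.5 × 76^0.638 ≈ 103.01 kt.
Cyclone Eloise: ΔP = 122; V ≈ 5.7 × 122^0.659 ≈ 135.14 kt.
Difference ≈ 103.01 − 135.14 = -32.13 → -32 kt.

-32 kt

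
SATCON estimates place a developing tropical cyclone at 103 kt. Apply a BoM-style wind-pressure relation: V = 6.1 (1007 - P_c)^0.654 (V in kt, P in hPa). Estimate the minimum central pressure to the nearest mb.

ΔP = (V / 6.1)^(1/0.654) = (103/6.1)^1.529.
103/6.1 = 16.885; 16.885^1.529 ≈ 75.32 mb.
P_c = 1007 − 75.32 = 931.68 ≈ 932 mb.

932 mb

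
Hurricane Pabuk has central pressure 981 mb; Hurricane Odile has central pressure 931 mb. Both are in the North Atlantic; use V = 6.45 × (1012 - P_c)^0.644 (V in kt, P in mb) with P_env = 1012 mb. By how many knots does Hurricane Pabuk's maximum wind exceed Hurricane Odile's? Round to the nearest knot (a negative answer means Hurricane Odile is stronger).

Hurricane Pabuk: ΔP = 31; V ≈ 6.45 × 31^0.644 ≈ 58.88 kt.
Hurricane Odile: ΔP = 81; V ≈ 6.45 × 81^0.644 ≈ 109.30 kt.
Difference ≈ 58.88 − 109.30 = -50.42 → -50 kt.

-50 kt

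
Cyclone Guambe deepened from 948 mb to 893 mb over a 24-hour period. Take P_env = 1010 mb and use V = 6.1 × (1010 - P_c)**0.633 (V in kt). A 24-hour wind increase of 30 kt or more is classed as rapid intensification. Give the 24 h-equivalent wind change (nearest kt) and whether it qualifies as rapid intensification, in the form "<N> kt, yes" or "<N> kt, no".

V₁: ΔP = 62, V ≈ 6.1 × 62^0.633 ≈ 83.16 kt.
V₂: ΔP = 117, V ≈ 6.1 × 117^0.633 ≈ 124.31 kt.
ΔV over 24 h = 41.15 kt → 24 h equivalent = 41.15 × 24/24 ≈ 41.15 kt.
41 kt ≥ 30 kt ⇒ rapid intensification.

41 kt, yes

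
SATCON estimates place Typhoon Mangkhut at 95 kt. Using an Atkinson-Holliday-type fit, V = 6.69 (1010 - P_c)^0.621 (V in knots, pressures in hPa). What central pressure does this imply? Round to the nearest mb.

938 mb

ΔP = (V / 6.69)^(1/0.621) = (95/6.69)^1.610.
95/6.69 = 14.200; 14.200^1.610 ≈ 71.71 mb.
P_c = 1010 − 71.71 = 938.29 ≈ 938 mb.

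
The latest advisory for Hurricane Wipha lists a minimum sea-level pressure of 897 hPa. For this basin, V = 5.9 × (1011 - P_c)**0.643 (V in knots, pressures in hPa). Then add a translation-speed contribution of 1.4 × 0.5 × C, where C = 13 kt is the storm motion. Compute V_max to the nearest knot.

ΔP = 1011 − 897 = 114 hPa.
114^0.643 ≈ 21.018.
V ≈ 5.9 × 21.018 ≈ 124.0 kt.
Translation term: 1.4 × 0.5 × 13 = 9.1 kt.
Corrected V ≈ 133.1 kt → 133 kt.

133 kt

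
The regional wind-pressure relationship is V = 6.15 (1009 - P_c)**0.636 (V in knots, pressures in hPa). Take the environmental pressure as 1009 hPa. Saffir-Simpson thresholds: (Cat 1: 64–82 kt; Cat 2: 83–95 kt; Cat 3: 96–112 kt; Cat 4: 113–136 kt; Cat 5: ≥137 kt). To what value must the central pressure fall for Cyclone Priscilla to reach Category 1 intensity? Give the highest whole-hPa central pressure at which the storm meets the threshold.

Category 1 begins at V = 64 kt.
Required ΔP = (64/6.15)^(1/0.636) = 10.407^1.572 ≈ 39.77 hPa.
P_c ≤ 1009 − 39.77 = 969.23, so the highest integer P_c is 969 hPa.

969 hPa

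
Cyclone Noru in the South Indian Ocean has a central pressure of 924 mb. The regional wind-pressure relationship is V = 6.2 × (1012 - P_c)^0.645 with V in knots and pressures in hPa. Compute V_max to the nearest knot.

111 kt

ΔP = 1012 − 924 = 88 mb.
88^0.645 ≈ 17.955.
V ≈ 6.2 × 17.955 ≈ 111.3 kt.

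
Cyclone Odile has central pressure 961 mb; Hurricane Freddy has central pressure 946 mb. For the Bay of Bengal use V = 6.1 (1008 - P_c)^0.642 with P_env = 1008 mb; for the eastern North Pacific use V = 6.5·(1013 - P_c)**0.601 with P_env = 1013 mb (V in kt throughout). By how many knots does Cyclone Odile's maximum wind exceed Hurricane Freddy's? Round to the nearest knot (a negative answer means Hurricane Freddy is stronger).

Cyclone Odile: ΔP = 47; V ≈ 6.1 × 47^0.642 ≈ 72.25 kt.
Hurricane Freddy: ΔP = 67; V ≈ 6.5 × 67^0.601 ≈ 81.36 kt.
Difference ≈ 72.25 − 81.36 = -9.11 → -9 kt.

-9 kt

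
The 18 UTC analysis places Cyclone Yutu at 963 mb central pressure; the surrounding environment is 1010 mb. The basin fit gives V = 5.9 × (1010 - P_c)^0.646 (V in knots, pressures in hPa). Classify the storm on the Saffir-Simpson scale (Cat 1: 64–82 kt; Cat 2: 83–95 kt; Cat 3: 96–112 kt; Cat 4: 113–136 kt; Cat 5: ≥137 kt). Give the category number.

ΔP = 1010 − 963 = 47 mb.
V ≈ 5.9 × 47^0.646 = 5.9 × 12.03 ≈ 71 kt.
71 kt falls in the Category 1 band.

1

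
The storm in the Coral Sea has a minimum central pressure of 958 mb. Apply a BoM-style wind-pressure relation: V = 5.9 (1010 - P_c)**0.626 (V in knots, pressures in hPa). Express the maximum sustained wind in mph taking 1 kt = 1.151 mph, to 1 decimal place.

80.6 mph

ΔP = 1010 − 958 = 52 mb.
V ≈ 5.9 × 52^0.626 = 5.9 × 11.864 ≈ 69.995 kt.
69.995 × 1.151 ≈ 80.56 mph → 80.6 mph.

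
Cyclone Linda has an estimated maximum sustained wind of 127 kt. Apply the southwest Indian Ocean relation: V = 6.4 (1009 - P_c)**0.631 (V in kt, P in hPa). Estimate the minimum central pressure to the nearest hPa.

895 hPa

ΔP = (V / 6.4)^(1/0.631) = (127/6.4)^1.585.
127/6.4 = 19.844; 19.844^1.585 ≈ 113.88 hPa.
P_c = 1009 − 113.88 = 895.12 ≈ 895 hPa.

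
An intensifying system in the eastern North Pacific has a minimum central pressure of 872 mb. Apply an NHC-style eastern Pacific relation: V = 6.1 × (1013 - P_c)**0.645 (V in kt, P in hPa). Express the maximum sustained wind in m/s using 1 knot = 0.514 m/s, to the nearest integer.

ΔP = 1013 − 872 = 141 mb.
V ≈ 6.1 × 141^0.645 = 6.1 × 24.336 ≈ 148.449 kt.
148.449 × 0.514 ≈ 76.30 m/s → 76 m/s.

76 m/s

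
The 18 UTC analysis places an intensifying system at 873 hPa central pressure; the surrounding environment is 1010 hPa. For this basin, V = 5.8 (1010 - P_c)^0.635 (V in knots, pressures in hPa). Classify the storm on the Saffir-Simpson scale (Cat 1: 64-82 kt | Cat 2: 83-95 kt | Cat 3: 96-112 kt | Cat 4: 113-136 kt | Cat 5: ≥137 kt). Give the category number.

4

ΔP = 1010 − 873 = 137 hPa.
V ≈ 5.8 × 137^0.635 = 5.8 × 22.74 ≈ 132 kt.
132 kt falls in the Category 4 band.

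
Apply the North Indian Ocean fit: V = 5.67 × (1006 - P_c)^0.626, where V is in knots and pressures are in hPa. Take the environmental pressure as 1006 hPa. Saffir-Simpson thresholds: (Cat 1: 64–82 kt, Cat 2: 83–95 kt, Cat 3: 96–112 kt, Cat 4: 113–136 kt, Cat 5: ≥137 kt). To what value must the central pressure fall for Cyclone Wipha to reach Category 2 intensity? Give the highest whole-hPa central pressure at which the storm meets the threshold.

933 hPa

Category 2 begins at V = 83 kt.
Required ΔP = (83/5.67)^(1/0.626) = 14.638^1.597 ≈ 72.75 hPa.
P_c ≤ 1006 − 72.75 = 933.25, so the highest integer P_c is 933 hPa.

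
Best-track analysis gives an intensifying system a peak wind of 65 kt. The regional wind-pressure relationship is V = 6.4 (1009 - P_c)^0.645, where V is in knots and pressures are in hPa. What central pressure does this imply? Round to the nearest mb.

ΔP = (V / 6.4)^(1/0.645) = (65/6.4)^1.550.
65/6.4 = 10.156; 10.156^1.550 ≈ 36.38 mb.
P_c = 1009 − 36.38 = 972.62 ≈ 973 mb.

973 mb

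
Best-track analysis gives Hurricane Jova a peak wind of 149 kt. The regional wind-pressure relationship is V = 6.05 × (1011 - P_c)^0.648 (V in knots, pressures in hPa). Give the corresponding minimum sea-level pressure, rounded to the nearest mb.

871 mb

ΔP = (V / 6.05)^(1/0.648) = (149/6.05)^1.543.
149/6.05 = 24.628; 24.628^1.543 ≈ 140.37 mb.
P_c = 1011 − 140.37 = 870.63 ≈ 871 mb.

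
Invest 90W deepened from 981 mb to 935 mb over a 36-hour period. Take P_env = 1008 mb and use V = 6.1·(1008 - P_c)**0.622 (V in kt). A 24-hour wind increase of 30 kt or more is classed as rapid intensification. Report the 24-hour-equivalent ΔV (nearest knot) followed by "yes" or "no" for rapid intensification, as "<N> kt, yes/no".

V₁: ΔP = 27, V ≈ 6.1 × 27^0.622 ≈ 47.38 kt.
V₂: ΔP = 73, V ≈ 6.1 × 73^0.622 ≈ 87.97 kt.
ΔV over 36 h = 40.59 kt → 24 h equivalent = 40.59 × 24/36 ≈ 27.06 kt.
27 kt < 30 kt ⇒ not rapid intensification.

27 kt, no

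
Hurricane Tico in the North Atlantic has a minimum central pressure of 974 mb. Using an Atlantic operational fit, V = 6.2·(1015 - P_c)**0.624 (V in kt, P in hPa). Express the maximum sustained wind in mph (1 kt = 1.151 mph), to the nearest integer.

ΔP = 1015 − 974 = 41 mb.
V ≈ 6.2 × 41^0.624 = 6.2 × 10.148 ≈ 62.917 kt.
62.917 × 1.151 ≈ 72.42 mph → 72 mph.

72 mph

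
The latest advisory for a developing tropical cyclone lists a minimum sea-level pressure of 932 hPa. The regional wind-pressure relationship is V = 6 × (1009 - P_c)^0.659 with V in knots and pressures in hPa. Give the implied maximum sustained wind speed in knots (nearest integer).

105 kt

ΔP = 1009 − 932 = 77 hPa.
77^0.659 ≈ 17.506.
V ≈ 6 × 17.506 ≈ 105.0 kt.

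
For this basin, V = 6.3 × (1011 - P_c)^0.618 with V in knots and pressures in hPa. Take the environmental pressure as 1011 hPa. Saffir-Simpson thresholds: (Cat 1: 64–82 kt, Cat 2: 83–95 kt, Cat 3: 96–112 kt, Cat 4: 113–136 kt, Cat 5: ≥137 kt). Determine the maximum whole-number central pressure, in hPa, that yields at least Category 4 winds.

904 hPa

Category 4 begins at V = 113 kt.
Required ΔP = (113/6.3)^(1/0.618) = 17.937^1.618 ≈ 106.83 hPa.
P_c ≤ 1011 − 106.83 = 904.17, so the highest integer P_c is 904 hPa.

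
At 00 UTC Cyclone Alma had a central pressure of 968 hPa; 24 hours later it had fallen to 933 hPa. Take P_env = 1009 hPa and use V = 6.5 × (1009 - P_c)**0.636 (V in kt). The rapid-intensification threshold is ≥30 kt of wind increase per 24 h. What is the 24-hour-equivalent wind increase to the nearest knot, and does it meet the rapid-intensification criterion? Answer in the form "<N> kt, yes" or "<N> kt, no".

V₁: ΔP = 41, V ≈ 6.5 × 41^0.636 ≈ 68.97 kt.
V₂: ΔP = 76, V ≈ 6.5 × 76^0.636 ≈ 102.12 kt.
ΔV over 24 h = 33.15 kt → 24 h equivalent = 33.15 × 24/24 ≈ 33.15 kt.
33 kt ≥ 30 kt ⇒ rapid intensification.

33 kt, yes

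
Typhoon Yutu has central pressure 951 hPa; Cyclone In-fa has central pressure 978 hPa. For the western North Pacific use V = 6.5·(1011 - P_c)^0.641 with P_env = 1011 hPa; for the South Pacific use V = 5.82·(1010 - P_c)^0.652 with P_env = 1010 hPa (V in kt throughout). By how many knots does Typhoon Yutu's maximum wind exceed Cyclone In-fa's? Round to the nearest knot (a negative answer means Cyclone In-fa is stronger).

Typhoon Yutu: ΔP = 60; V ≈ 6.5 × 60^0.641 ≈ 89.68 kt.
Cyclone In-fa: ΔP = 32; V ≈ 5.82 × 32^0.652 ≈ 55.75 kt.
Difference ≈ 89.68 − 55.75 = 33.93 → 34 kt.

34 kt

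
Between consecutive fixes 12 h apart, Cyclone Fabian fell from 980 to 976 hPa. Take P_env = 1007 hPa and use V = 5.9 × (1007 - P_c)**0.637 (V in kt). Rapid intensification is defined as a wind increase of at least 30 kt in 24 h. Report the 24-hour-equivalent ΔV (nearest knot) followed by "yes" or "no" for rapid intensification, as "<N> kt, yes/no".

V₁: ΔP = 27, V ≈ 5.9 × 27^0.637 ≈ 48.15 kt.
V₂: ΔP = 31, V ≈ 5.9 × 31^0.637 ≈ 52.58 kt.
ΔV over 12 h = 4.43 kt → 24 h equivalent = 4.43 × 24/12 ≈ 8.86 kt.
9 kt < 30 kt ⇒ not rapid intensification.

9 kt, no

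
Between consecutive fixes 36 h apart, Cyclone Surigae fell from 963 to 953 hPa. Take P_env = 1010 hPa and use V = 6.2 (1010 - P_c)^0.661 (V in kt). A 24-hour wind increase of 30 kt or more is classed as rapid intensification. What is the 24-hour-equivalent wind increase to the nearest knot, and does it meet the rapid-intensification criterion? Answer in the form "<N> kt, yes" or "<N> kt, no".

V₁: ΔP = 47, V ≈ 6.2 × 47^0.661 ≈ 79.00 kt.
V₂: ΔP = 57, V ≈ 6.2 × 57^0.661 ≈ 89.75 kt.
ΔV over 36 h = 10.75 kt → 24 h equivalent = 10.75 × 24/36 ≈ 7.17 kt.
7 kt < 30 kt ⇒ not rapid intensification.

7 kt, no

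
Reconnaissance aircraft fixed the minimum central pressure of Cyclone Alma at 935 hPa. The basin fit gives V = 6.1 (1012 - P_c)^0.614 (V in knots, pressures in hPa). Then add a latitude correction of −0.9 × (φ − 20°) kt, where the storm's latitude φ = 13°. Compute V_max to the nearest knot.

94 kt

ΔP = 1012 − 935 = 77 hPa.
77^0.614 ≈ 14.398.
V ≈ 6.1 × 14.398 ≈ 87.8 kt.
Latitude correction: −0.9 × (13 − 20) = 6.3 kt.
Corrected V ≈ 94.1 kt → 94 kt.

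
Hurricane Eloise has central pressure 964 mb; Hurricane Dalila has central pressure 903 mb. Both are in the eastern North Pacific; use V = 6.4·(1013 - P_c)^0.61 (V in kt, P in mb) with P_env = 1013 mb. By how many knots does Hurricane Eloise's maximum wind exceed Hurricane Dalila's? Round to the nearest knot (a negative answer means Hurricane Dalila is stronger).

-44 kt

Hurricane Eloise: ΔP = 49; V ≈ 6.4 × 49^0.61 ≈ 68.74 kt.
Hurricane Dalila: ΔP = 110; V ≈ 6.4 × 110^0.61 ≈ 112.57 kt.
Difference ≈ 68.74 − 112.57 = -43.83 → -44 kt.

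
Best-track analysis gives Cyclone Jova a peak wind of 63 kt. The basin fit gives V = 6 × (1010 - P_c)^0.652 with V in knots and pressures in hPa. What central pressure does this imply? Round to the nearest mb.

ΔP = (V / 6)^(1/0.652) = (63/6)^1.534.
63/6 = 10.500; 10.500^1.534 ≈ 36.83 mb.
P_c = 1010 − 36.83 = 973.17 ≈ 973 mb.

973 mb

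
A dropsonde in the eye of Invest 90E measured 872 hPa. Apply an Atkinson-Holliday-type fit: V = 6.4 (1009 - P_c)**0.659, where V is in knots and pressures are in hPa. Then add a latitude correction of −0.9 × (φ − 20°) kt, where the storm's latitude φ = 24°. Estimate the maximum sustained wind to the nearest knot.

160 kt

ΔP = 1009 − 872 = 137 hPa.
137^0.659 ≈ 25.592.
V ≈ 6.4 × 25.592 ≈ 163.8 kt.
Latitude correction: −0.9 × (24 − 20) = -3.6 kt.
Corrected V ≈ 160.2 kt → 160 kt.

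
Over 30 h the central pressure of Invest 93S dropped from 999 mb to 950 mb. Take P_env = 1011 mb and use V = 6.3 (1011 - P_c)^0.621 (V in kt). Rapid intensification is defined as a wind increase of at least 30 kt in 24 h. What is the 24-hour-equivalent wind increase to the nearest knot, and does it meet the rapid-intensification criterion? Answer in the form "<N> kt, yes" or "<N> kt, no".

V₁: ΔP = 12, V ≈ 6.3 × 12^0.621 ≈ 29.48 kt.
V₂: ΔP = 61, V ≈ 6.3 × 61^0.621 ≈ 80.92 kt.
ΔV over 30 h = 51.44 kt → 24 h equivalent = 51.44 × 24/30 ≈ 41.15 kt.
41 kt ≥ 30 kt ⇒ rapid intensification.

41 kt, yes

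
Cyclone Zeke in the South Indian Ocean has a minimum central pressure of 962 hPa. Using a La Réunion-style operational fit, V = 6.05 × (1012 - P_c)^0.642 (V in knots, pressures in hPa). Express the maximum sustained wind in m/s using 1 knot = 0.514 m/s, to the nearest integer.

ΔP = 1012 − 962 = 50 hPa.
V ≈ 6.05 × 50^0.642 = 6.05 × 12.324 ≈ 74.558 kt.
74.558 × 0.514 ≈ 38.32 m/s → 38 m/s.

38 m/s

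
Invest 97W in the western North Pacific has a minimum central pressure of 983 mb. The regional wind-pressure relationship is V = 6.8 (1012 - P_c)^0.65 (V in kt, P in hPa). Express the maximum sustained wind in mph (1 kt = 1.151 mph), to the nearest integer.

ΔP = 1012 − 983 = 29 mb.
V ≈ 6.8 × 29^0.65 = 6.8 × 8.924 ≈ 60.683 kt.
60.683 × 1.151 ≈ 69.85 mph → 70 mph.

70 mph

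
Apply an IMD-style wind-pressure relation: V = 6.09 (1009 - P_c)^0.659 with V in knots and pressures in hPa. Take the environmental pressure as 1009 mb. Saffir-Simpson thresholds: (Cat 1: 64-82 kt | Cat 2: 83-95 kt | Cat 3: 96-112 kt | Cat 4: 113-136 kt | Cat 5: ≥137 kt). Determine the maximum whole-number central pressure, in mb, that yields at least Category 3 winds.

Category 3 begins at V = 96 kt.
Required ΔP = (96/6.09)^(1/0.659) = 15.764^1.517 ≈ 65.67 mb.
P_c ≤ 1009 − 65.67 = 943.33, so the highest integer P_c is 943 mb.

943 mb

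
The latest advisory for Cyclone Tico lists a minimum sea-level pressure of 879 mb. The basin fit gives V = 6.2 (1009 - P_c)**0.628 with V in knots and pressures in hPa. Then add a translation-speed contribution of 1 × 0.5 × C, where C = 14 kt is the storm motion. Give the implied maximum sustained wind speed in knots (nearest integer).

ΔP = 1009 − 879 = 130 mb.
130^0.628 ≈ 21.260.
V ≈ 6.2 × 21.260 ≈ 131.8 kt.
Translation term: 1 × 0.5 × 14 = 7 kt.
Corrected V ≈ 138.8 kt → 139 kt.

139 kt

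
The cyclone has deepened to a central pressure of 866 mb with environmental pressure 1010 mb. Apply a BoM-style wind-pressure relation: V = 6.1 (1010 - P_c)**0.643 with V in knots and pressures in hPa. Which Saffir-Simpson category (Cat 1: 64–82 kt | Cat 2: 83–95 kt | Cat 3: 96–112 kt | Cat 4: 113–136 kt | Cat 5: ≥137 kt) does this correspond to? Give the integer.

ΔP = 1010 − 866 = 144 mb.
V ≈ 6.1 × 144^0.643 = 6.1 × 24.42 ≈ 149 kt.
149 kt falls in the Category 5 band.

5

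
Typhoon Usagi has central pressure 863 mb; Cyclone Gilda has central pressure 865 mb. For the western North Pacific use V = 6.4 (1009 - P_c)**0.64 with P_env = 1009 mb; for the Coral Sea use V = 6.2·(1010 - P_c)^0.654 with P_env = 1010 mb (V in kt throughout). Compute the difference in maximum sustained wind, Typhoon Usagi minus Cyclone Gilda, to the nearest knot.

-5 kt

Typhoon Usagi: ΔP = 146; V ≈ 6.4 × 146^0.64 ≈ 155.37 kt.
Cyclone Gilda: ΔP = 145; V ≈ 6.2 × 145^0.654 ≈ 160.67 kt.
Difference ≈ 155.37 − 160.67 = -5.30 → -5 kt.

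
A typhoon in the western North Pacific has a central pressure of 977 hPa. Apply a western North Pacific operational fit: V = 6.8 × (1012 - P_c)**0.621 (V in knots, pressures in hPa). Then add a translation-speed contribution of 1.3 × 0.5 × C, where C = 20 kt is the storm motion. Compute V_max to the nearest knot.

ΔP = 1012 − 977 = 35 hPa.
35^0.621 ≈ 9.096.
V ≈ 6.8 × 9.096 ≈ 61.9 kt.
Translation term: 1.3 × 0.5 × 20 = 13 kt.
Corrected V ≈ 74.9 kt → 75 kt.

75 kt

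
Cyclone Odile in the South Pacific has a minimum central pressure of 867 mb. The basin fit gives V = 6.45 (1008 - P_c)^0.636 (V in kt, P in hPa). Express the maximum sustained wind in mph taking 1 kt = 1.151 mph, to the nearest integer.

173 mph

ΔP = 1008 − 867 = 141 mb.
V ≈ 6.45 × 141^0.636 = 6.45 × 23.276 ≈ 150.128 kt.
150.128 × 1.151 ≈ 172.80 mph → 173 mph.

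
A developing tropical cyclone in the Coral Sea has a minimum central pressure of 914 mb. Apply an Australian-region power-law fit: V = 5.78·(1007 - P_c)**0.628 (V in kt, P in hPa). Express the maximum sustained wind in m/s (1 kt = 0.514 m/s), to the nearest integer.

ΔP = 1007 − 914 = 93 mb.
V ≈ 5.78 × 93^0.628 = 5.78 × 17.227 ≈ 99.572 kt.
99.572 × 0.514 ≈ 51.18 m/s → 51 m/s.

51 m/s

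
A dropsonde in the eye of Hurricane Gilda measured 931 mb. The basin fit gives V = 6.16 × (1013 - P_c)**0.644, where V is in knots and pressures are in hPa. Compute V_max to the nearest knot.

ΔP = 1013 − 931 = 82 mb.
82^0.644 ≈ 17.080.
V ≈ 6.16 × 17.080 ≈ 105.2 kt.

105 kt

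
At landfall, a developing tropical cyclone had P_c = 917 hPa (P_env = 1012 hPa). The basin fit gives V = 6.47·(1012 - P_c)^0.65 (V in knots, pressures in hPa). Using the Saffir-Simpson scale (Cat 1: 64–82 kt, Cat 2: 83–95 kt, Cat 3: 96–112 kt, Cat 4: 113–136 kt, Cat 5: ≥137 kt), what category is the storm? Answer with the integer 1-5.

ΔP = 1012 − 917 = 95 hPa.
V ≈ 6.47 × 95^0.65 = 6.47 × 19.30 ≈ 125 kt.
125 kt falls in the Category 4 band.

4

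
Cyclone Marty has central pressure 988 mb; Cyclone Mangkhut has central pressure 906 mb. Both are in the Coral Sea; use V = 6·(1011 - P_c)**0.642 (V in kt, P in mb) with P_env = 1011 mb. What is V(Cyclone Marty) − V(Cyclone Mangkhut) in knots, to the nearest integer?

Cyclone Marty: ΔP = 23; V ≈ 6 × 23^0.642 ≈ 44.91 kt.
Cyclone Mangkhut: ΔP = 105; V ≈ 6 × 105^0.642 ≈ 119.06 kt.
Difference ≈ 44.91 − 119.06 = -74.15 → -74 kt.

-74 kt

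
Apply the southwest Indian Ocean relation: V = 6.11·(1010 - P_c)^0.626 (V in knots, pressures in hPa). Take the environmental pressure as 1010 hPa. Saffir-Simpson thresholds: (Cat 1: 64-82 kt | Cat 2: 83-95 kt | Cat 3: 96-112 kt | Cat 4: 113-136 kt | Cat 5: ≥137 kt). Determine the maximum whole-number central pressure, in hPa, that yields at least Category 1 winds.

Category 1 begins at V = 64 kt.
Required ΔP = (64/6.11)^(1/0.626) = 10.475^1.597 ≈ 42.62 hPa.
P_c ≤ 1010 − 42.62 = 967.38, so the highest integer P_c is 967 hPa.

967 hPa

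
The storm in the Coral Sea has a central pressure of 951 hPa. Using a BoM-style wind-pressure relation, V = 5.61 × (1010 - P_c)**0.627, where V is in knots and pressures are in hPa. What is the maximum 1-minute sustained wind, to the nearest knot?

72 kt

ΔP = 1010 − 951 = 59 hPa.
59^0.627 ≈ 12.892.
V ≈ 5.61 × 12.892 ≈ 72.3 kt.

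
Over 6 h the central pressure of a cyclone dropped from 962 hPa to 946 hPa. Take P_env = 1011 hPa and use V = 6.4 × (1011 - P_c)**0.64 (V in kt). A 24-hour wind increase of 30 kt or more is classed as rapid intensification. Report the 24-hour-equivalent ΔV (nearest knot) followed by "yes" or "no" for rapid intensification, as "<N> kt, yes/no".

V₁: ΔP = 49, V ≈ 6.4 × 49^0.64 ≈ 77.25 kt.
V₂: ΔP = 65, V ≈ 6.4 × 65^0.64 ≈ 92.56 kt.
ΔV over 6 h = 15.31 kt → 24 h equivalent = 15.31 × 24/6 ≈ 61.24 kt.
61 kt ≥ 30 kt ⇒ rapid intensification.

61 kt, yes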